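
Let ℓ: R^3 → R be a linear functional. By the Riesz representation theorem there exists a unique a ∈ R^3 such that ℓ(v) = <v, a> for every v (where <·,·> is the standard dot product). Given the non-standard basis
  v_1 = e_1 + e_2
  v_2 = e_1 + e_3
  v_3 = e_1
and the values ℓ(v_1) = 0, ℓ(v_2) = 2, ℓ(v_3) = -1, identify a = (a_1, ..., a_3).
a = (-1, 1, 3)

Write a = (a_1, ..., a_3) in the standard basis. For each basis vector v_i, ℓ(v_i) = <v_i, a> is a linear equation in the a_j's. Collect the n equations into a matrix system V a = ℓ, where row i of V is v_i (expressed in the standard basis). Since V is invertible (lower-triangular with 1s on the diagonal, up to permutation), solve by back-substitution:
  V =
[[1, 1, 0],
 [1, 0, 1],
 [1, 0, 0]]
  V a = (0, 2, -1)
Solving gives a = (-1, 1, 3).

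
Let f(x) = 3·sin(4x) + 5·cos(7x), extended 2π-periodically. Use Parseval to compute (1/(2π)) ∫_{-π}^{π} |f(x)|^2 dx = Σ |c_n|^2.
Σ |c_n|^2 = 17

Expand |f|^2 and use orthogonality of {sin(nx), cos(mx)} on [-π, π]:
  ∫_{-π}^{π} sin(nx)^2 dx = π, ∫ cos(mx)^2 dx = π, and cross terms integrate to 0.
So ∫_{-π}^{π} f(x)^2 dx = 3^2 · π + 5^2 · π = (9 + 25)π.
Divide by 2π: (9 + 25)/2 = 17.
By Parseval, this equals Σ |c_n|^2.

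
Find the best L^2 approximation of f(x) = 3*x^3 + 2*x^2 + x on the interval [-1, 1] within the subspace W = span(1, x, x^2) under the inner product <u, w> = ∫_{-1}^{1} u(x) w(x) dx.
g(x) = 2*x^2 + 14*x/5

The best approximation g ∈ W is the orthogonal projection of f onto W. Writing g = a_0 + a_1 x + a_2 x^2, the coefficients solve the normal equations G · a = b where
  G_{ij} = <φ_i, φ_j> and b_i = <f, φ_i>, with φ_0 = 1, φ_1 = x, φ_2 = x^2.
G =
  [2, 0, 2/3]
  [0, 2/3, 0]
  [2/3, 0, 2/5],
b = (4/3, 28/15, 4/5).
Solving gives a_0 = 0, a_1 = 14/5, a_2 = 2, so
  g(x) = 2*x^2 + 14*x/5.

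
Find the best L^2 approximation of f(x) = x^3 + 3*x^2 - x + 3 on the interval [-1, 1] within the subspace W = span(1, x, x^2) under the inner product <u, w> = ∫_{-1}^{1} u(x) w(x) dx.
g(x) = 3*x^2 - 2*x/5 + 3

The best approximation g ∈ W is the orthogonal projection of f onto W. Writing g = a_0 + a_1 x + a_2 x^2, the coefficients solve the normal equations G · a = b where
  G_{ij} = <φ_i, φ_j> and b_i = <f, φ_i>, with φ_0 = 1, φ_1 = x, φ_2 = x^2.
G =
  [2, 0, 2/3]
  [0, 2/3, 0]
  [2/3, 0, 2/5],
b = (8, -4/15, 16/5).
Solving gives a_0 = 3, a_1 = -2/5, a_2 = 3, so
  g(x) = 3*x^2 - 2*x/5 + 3.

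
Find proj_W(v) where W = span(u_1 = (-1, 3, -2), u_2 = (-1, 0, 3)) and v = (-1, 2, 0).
proj_W(v) = (-124/115, 45/23, -3/115)

Set up U = [u_1 | ... | u_2] ∈ R^(3×2). The projector onto W = col(U) is P = U (U^T U)^(-1) U^T.
Compute U^T U =
  [14, -5]
  [-5, 10],
and U^T v = (7, 1).
Solve U^T U · c = U^T v for the coefficients: c = (15/23, 49/115). The projection is proj_W(v) = U c.
Check: (v - proj_W(v)) · u_1 = 0  (should be 0).
Check: (v - proj_W(v)) · u_2 = 0  (should be 0).
Result: proj_W(v) = (-124/115, 45/23, -3/115).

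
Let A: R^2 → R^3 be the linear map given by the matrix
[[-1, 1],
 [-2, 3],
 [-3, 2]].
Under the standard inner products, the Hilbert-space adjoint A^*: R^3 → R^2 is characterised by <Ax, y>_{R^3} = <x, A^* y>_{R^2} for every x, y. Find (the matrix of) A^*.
A^* = A^T =
[[-1, -2, -3],
 [1, 3, 2]]

For real matrices with standard dot products, the defining identity <Ax, y> = <x, A^* y> gives (Ax)^T y = x^T (A^*) y, i.e. x^T A^T y = x^T (A^*) y. Since this holds for all x, y, we must have A^* = A^T. Therefore
A^* =
[[-1, -2, -3],
 [1, 3, 2]].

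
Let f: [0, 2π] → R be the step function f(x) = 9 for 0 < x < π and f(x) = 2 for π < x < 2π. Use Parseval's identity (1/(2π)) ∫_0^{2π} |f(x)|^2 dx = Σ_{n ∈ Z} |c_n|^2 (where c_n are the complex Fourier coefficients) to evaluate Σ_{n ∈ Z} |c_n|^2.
Σ |c_n|^2 = 85/2

Parseval equates the L^2 energy of f (normalised by 1/(2π)) with the ℓ^2 sum of its Fourier coefficients: (1/(2π)) ∫_0^{2π} |f|^2 = Σ |c_n|^2.
Compute the left side: (1/(2π)) [∫_0^π 9^2 dx + ∫_π^{2π} 2^2 dx] = (1/(2π)) · (81π + 4π) = (81 + 4)/2 = 85/2.
So Σ_{n ∈ Z} |c_n|^2 = 85/2.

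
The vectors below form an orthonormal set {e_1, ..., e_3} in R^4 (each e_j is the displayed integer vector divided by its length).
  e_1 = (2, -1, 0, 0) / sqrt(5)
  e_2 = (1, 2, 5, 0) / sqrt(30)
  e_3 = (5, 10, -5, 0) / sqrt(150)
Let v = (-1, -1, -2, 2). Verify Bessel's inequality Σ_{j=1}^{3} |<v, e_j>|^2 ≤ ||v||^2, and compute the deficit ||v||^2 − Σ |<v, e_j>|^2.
Σ |<v, e_j>|^2 = 6; ||v||^2 = 10; deficit = 4

Write each e_j = u_j / sqrt(<u_j, u_j>) where u_j is the displayed integer vector. Then <v, e_j> = <v, u_j> / sqrt(<u_j, u_j>), so |<v, e_j>|^2 = <v, u_j>^2 / <u_j, u_j>.
Coefficients: <v, e_1> = -1/sqrt(5), <v, e_2> = -13/sqrt(30), <v, e_3> = -5/sqrt(150).
Square and sum: Σ |<v, e_j>|^2 = 6.
Compute ||v||^2 = v·v = 10.
Deficit = 10 − 6 = 4 ≥ 0, confirming Bessel's inequality. (The deficit equals ||v − Σ <v,e_j> e_j||^2, the squared distance from v to span{e_j}.)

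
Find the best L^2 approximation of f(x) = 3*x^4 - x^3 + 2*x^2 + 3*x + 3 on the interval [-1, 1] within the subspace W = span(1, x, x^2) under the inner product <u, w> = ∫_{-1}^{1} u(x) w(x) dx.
g(x) = 32*x^2/7 + 12*x/5 + 96/35

The best approximation g ∈ W is the orthogonal projection of f onto W. Writing g = a_0 + a_1 x + a_2 x^2, the coefficients solve the normal equations G · a = b where
  G_{ij} = <φ_i, φ_j> and b_i = <f, φ_i>, with φ_0 = 1, φ_1 = x, φ_2 = x^2.
G =
  [2, 0, 2/3]
  [0, 2/3, 0]
  [2/3, 0, 2/5],
b = (128/15, 8/5, 128/35).
Solving gives a_0 = 96/35, a_1 = 12/5, a_2 = 32/7, so
  g(x) = 32*x^2/7 + 12*x/5 + 96/35.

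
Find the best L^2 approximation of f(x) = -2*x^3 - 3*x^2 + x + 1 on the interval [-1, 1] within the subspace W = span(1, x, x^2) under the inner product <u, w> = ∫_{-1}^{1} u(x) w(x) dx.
g(x) = -3*x^2 - x/5 + 1

The best approximation g ∈ W is the orthogonal projection of f onto W. Writing g = a_0 + a_1 x + a_2 x^2, the coefficients solve the normal equations G · a = b where
  G_{ij} = <φ_i, φ_j> and b_i = <f, φ_i>, with φ_0 = 1, φ_1 = x, φ_2 = x^2.
G =
  [2, 0, 2/3]
  [0, 2/3, 0]
  [2/3, 0, 2/5],
b = (0, -2/15, -8/15).
Solving gives a_0 = 1, a_1 = -1/5, a_2 = -3, so
  g(x) = -3*x^2 - x/5 + 1.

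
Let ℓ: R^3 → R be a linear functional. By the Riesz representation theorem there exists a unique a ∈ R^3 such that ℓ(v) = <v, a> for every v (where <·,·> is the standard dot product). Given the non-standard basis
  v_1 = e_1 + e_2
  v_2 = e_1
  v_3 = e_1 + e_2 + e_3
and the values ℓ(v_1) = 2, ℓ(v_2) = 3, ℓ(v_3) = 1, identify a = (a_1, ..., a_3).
a = (3, -1, -1)

Write a = (a_1, ..., a_3) in the standard basis. For each basis vector v_i, ℓ(v_i) = <v_i, a> is a linear equation in the a_j's. Collect the n equations into a matrix system V a = ℓ, where row i of V is v_i (expressed in the standard basis). Since V is invertible (lower-triangular with 1s on the diagonal, up to permutation), solve by back-substitution:
  V =
[[1, 1, 0],
 [1, 0, 0],
 [1, 1, 1]]
  V a = (2, 3, 1)
Solving gives a = (3, -1, -1).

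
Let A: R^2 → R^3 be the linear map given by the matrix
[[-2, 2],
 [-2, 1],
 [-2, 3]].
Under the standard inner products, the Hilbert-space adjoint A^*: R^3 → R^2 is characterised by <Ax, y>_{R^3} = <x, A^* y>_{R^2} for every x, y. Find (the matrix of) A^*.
A^* = A^T =
[[-2, -2, -2],
 [2, 1, 3]]

For real matrices with standard dot products, the defining identity <Ax, y> = <x, A^* y> gives (Ax)^T y = x^T (A^*) y, i.e. x^T A^T y = x^T (A^*) y. Since this holds for all x, y, we must have A^* = A^T. Therefore
A^* =
[[-2, -2, -2],
 [2, 1, 3]].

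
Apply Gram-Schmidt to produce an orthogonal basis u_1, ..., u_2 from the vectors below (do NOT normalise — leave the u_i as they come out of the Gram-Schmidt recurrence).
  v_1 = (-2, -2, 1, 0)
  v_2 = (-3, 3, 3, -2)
Orthogonal basis:
  u_1 = (-2, -2, 1, 0)
  u_2 = (-7/3, 11/3, 8/3, -2)

Apply the Gram-Schmidt recurrence
  u_1 = v_1
  u_i = v_i − Σ_{j<i} ((v_i · u_j) / (u_j · u_j)) · u_j.

Step by step this gives:
  u_1 = (-2, -2, 1, 0)
  u_2 = (-7/3, 11/3, 8/3, -2)

Orthogonality check:
  u_2 · u_1 = 0 (should be 0)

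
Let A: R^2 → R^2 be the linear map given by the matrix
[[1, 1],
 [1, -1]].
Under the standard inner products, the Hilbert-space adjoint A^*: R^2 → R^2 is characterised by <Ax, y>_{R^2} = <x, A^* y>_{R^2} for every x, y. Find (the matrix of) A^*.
A^* = A^T =
[[1, 1],
 [1, -1]]

For real matrices with standard dot products, the defining identity <Ax, y> = <x, A^* y> gives (Ax)^T y = x^T (A^*) y, i.e. x^T A^T y = x^T (A^*) y. Since this holds for all x, y, we must have A^* = A^T. Therefore
A^* =
[[1, 1],
 [1, -1]].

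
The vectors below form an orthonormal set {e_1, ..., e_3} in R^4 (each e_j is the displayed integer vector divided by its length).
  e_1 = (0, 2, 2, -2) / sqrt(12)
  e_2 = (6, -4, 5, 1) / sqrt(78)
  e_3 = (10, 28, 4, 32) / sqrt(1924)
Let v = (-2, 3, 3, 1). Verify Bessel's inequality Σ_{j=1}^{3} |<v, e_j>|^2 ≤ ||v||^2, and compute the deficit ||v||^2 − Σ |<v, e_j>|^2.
Σ |<v, e_j>|^2 = 563/37; ||v||^2 = 23; deficit = 288/37

Write each e_j = u_j / sqrt(<u_j, u_j>) where u_j is the displayed integer vector. Then <v, e_j> = <v, u_j> / sqrt(<u_j, u_j>), so |<v, e_j>|^2 = <v, u_j>^2 / <u_j, u_j>.
Coefficients: <v, e_1> = 10/sqrt(12), <v, e_2> = -8/sqrt(78), <v, e_3> = 108/sqrt(1924).
Square and sum: Σ |<v, e_j>|^2 = 563/37.
Compute ||v||^2 = v·v = 23.
Deficit = 23 − 563/37 = 288/37 ≥ 0, confirming Bessel's inequality. (The deficit equals ||v − Σ <v,e_j> e_j||^2, the squared distance from v to span{e_j}.)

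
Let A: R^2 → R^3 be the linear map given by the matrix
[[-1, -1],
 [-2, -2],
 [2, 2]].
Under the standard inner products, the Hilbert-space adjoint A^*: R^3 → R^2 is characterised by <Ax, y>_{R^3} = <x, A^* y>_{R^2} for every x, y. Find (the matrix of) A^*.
A^* = A^T =
[[-1, -2, 2],
 [-1, -2, 2]]

For real matrices with standard dot products, the defining identity <Ax, y> = <x, A^* y> gives (Ax)^T y = x^T (A^*) y, i.e. x^T A^T y = x^T (A^*) y. Since this holds for all x, y, we must have A^* = A^T. Therefore
A^* =
[[-1, -2, 2],
 [-1, -2, 2]].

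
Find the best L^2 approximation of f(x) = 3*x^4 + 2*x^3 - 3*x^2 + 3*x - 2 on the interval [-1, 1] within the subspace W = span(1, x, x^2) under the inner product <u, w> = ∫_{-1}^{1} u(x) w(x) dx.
g(x) = -3*x^2/7 + 21*x/5 - 79/35

The best approximation g ∈ W is the orthogonal projection of f onto W. Writing g = a_0 + a_1 x + a_2 x^2, the coefficients solve the normal equations G · a = b where
  G_{ij} = <φ_i, φ_j> and b_i = <f, φ_i>, with φ_0 = 1, φ_1 = x, φ_2 = x^2.
G =
  [2, 0, 2/3]
  [0, 2/3, 0]
  [2/3, 0, 2/5],
b = (-24/5, 14/5, -176/105).
Solving gives a_0 = -79/35, a_1 = 21/5, a_2 = -3/7, so
  g(x) = -3*x^2/7 + 21*x/5 - 79/35.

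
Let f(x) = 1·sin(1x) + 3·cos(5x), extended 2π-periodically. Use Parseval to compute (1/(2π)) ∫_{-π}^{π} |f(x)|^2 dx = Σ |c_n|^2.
Σ |c_n|^2 = 5

Expand |f|^2 and use orthogonality of {sin(nx), cos(mx)} on [-π, π]:
  ∫_{-π}^{π} sin(nx)^2 dx = π, ∫ cos(mx)^2 dx = π, and cross terms integrate to 0.
So ∫_{-π}^{π} f(x)^2 dx = 1^2 · π + 3^2 · π = (1 + 9)π.
Divide by 2π: (1 + 9)/2 = 5.
By Parseval, this equals Σ |c_n|^2.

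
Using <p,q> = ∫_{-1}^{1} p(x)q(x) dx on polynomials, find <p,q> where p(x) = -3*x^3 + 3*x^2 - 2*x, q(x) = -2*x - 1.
<p,q> = 46/15

Expand the product: p(x)·q(x) = 6*x^4 - 3*x^3 + x^2 + 2*x.
∫_{-1}^{1} of each monomial x^k gives [2/(k+1) if k even, 0 if k odd]. Integrating term-by-term (or equivalently evaluating the antiderivative F(x) = 6*x^5/5 - 3*x^4/4 + x^3/3 + x^2 at the endpoints):
  F(1) − F(−1) = 107/60 − (-77/60) = 46/15.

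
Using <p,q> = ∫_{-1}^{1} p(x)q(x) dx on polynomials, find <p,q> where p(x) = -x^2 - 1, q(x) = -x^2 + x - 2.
<p,q> = 32/5

Expand the product: p(x)·q(x) = x^4 - x^3 + 3*x^2 - x + 2.
∫_{-1}^{1} of each monomial x^k gives [2/(k+1) if k even, 0 if k odd]. Integrating term-by-term (or equivalently evaluating the antiderivative F(x) = x^5/5 - x^4/4 + x^3 - x^2/2 + 2*x at the endpoints):
  F(1) − F(−1) = 49/20 − (-79/20) = 32/5.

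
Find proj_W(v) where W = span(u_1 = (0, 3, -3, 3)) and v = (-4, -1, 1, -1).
proj_W(v) = (0, -1, 1, -1)

Set up U = [u_1 | ... | u_1] ∈ R^(4×1). The projector onto W = col(U) is P = U (U^T U)^(-1) U^T.
Compute U^T U =
  [27],
and U^T v = (-9).
Solve U^T U · c = U^T v for the coefficients: c = (-1/3). The projection is proj_W(v) = U c.
Check: (v - proj_W(v)) · u_1 = 0  (should be 0).
Result: proj_W(v) = (0, -1, 1, -1).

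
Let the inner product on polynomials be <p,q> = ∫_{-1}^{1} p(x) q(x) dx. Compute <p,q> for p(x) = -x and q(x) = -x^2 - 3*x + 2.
<p,q> = 2

Expand the product: p(x)·q(x) = x^3 + 3*x^2 - 2*x.
∫_{-1}^{1} of each monomial x^k gives [2/(k+1) if k even, 0 if k odd]. Integrating term-by-term (or equivalently evaluating the antiderivative F(x) = x^4/4 + x^3 - x^2 at the endpoints):
  F(1) − F(−1) = 1/4 − (-7/4) = 2.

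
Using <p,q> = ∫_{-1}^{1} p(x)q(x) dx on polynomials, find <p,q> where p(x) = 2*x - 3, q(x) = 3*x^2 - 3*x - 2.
<p,q> = 2

Expand the product: p(x)·q(x) = 6*x^3 - 15*x^2 + 5*x + 6.
∫_{-1}^{1} of each monomial x^k gives [2/(k+1) if k even, 0 if k odd]. Integrating term-by-term (or equivalently evaluating the antiderivative F(x) = 3*x^4/2 - 5*x^3 + 5*x^2/2 + 6*x at the endpoints):
  F(1) − F(−1) = 5 − (3) = 2.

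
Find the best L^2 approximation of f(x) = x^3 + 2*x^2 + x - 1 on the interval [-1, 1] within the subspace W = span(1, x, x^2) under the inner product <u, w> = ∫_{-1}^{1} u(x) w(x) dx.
g(x) = 2*x^2 + 8*x/5 - 1

The best approximation g ∈ W is the orthogonal projection of f onto W. Writing g = a_0 + a_1 x + a_2 x^2, the coefficients solve the normal equations G · a = b where
  G_{ij} = <φ_i, φ_j> and b_i = <f, φ_i>, with φ_0 = 1, φ_1 = x, φ_2 = x^2.
G =
  [2, 0, 2/3]
  [0, 2/3, 0]
  [2/3, 0, 2/5],
b = (-2/3, 16/15, 2/15).
Solving gives a_0 = -1, a_1 = 8/5, a_2 = 2, so
  g(x) = 2*x^2 + 8*x/5 - 1.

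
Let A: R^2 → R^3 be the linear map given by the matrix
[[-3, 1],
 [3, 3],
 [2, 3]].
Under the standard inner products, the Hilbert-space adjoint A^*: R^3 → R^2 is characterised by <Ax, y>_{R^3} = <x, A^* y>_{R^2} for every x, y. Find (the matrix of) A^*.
A^* = A^T =
[[-3, 3, 2],
 [1, 3, 3]]

For real matrices with standard dot products, the defining identity <Ax, y> = <x, A^* y> gives (Ax)^T y = x^T (A^*) y, i.e. x^T A^T y = x^T (A^*) y. Since this holds for all x, y, we must have A^* = A^T. Therefore
A^* =
[[-3, 3, 2],
 [1, 3, 3]].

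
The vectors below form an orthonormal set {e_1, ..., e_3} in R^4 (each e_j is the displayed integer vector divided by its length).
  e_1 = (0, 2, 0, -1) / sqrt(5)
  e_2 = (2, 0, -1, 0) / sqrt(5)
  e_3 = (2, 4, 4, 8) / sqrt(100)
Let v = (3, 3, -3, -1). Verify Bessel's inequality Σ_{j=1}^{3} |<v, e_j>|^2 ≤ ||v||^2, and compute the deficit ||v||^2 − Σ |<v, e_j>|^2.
Σ |<v, e_j>|^2 = 651/25; ||v||^2 = 28; deficit = 49/25

Write each e_j = u_j / sqrt(<u_j, u_j>) where u_j is the displayed integer vector. Then <v, e_j> = <v, u_j> / sqrt(<u_j, u_j>), so |<v, e_j>|^2 = <v, u_j>^2 / <u_j, u_j>.
Coefficients: <v, e_1> = 7/sqrt(5), <v, e_2> = 9/sqrt(5), <v, e_3> = -2/sqrt(100).
Square and sum: Σ |<v, e_j>|^2 = 651/25.
Compute ||v||^2 = v·v = 28.
Deficit = 28 − 651/25 = 49/25 ≥ 0, confirming Bessel's inequality. (The deficit equals ||v − Σ <v,e_j> e_j||^2, the squared distance from v to span{e_j}.)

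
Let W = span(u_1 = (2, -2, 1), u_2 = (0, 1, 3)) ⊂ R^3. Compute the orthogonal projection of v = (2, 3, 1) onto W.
proj_W(v) = (-32/89, 87/89, 149/89)

Set up U = [u_1 | ... | u_2] ∈ R^(3×2). The projector onto W = col(U) is P = U (U^T U)^(-1) U^T.
Compute U^T U =
  [9, 1]
  [1, 10],
and U^T v = (-1, 6).
Solve U^T U · c = U^T v for the coefficients: c = (-16/89, 55/89). The projection is proj_W(v) = U c.
Check: (v - proj_W(v)) · u_1 = 0  (should be 0).
Check: (v - proj_W(v)) · u_2 = 0  (should be 0).
Result: proj_W(v) = (-32/89, 87/89, 149/89).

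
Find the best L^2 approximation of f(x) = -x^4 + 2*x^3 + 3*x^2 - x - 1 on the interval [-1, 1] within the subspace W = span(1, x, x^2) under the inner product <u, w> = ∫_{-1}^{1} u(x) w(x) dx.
g(x) = 15*x^2/7 + x/5 - 32/35

The best approximation g ∈ W is the orthogonal projection of f onto W. Writing g = a_0 + a_1 x + a_2 x^2, the coefficients solve the normal equations G · a = b where
  G_{ij} = <φ_i, φ_j> and b_i = <f, φ_i>, with φ_0 = 1, φ_1 = x, φ_2 = x^2.
G =
  [2, 0, 2/3]
  [0, 2/3, 0]
  [2/3, 0, 2/5],
b = (-2/5, 2/15, 26/105).
Solving gives a_0 = -32/35, a_1 = 1/5, a_2 = 15/7, so
  g(x) = 15*x^2/7 + x/5 - 32/35.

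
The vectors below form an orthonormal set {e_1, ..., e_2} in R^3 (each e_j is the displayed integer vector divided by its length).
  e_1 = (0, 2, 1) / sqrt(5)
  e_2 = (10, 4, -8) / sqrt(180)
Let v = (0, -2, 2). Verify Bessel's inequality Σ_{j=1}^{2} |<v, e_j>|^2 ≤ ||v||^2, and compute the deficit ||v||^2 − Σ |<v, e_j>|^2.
Σ |<v, e_j>|^2 = 4; ||v||^2 = 8; deficit = 4

Write each e_j = u_j / sqrt(<u_j, u_j>) where u_j is the displayed integer vector. Then <v, e_j> = <v, u_j> / sqrt(<u_j, u_j>), so |<v, e_j>|^2 = <v, u_j>^2 / <u_j, u_j>.
Coefficients: <v, e_1> = -2/sqrt(5), <v, e_2> = -24/sqrt(180).
Square and sum: Σ |<v, e_j>|^2 = 4.
Compute ||v||^2 = v·v = 8.
Deficit = 8 − 4 = 4 ≥ 0, confirming Bessel's inequality. (The deficit equals ||v − Σ <v,e_j> e_j||^2, the squared distance from v to span{e_j}.)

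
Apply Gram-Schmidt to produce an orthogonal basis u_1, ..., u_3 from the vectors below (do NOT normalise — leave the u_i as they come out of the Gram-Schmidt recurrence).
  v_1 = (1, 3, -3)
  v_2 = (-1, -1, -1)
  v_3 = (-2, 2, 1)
Orthogonal basis:
  u_1 = (1, 3, -3)
  u_2 = (-18/19, -16/19, -22/19)
  u_3 = (-33/14, 11/7, 11/14)

Apply the Gram-Schmidt recurrence
  u_1 = v_1
  u_i = v_i − Σ_{j<i} ((v_i · u_j) / (u_j · u_j)) · u_j.

Step by step this gives:
  u_1 = (1, 3, -3)
  u_2 = (-18/19, -16/19, -22/19)
  u_3 = (-33/14, 11/7, 11/14)

Orthogonality check:
  u_2 · u_1 = 0 (should be 0)
  u_3 · u_1 = 0 (should be 0)
  u_3 · u_2 = 0 (should be 0)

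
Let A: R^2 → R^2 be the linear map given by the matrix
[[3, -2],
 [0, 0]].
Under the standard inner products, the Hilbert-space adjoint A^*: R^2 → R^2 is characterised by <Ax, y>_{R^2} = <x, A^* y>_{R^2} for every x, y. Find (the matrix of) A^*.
A^* = A^T =
[[3, 0],
 [-2, 0]]

For real matrices with standard dot products, the defining identity <Ax, y> = <x, A^* y> gives (Ax)^T y = x^T (A^*) y, i.e. x^T A^T y = x^T (A^*) y. Since this holds for all x, y, we must have A^* = A^T. Therefore
A^* =
[[3, 0],
 [-2, 0]].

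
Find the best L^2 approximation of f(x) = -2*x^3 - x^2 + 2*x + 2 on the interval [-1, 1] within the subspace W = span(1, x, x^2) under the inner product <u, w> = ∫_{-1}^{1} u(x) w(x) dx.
g(x) = -x^2 + 4*x/5 + 2

The best approximation g ∈ W is the orthogonal projection of f onto W. Writing g = a_0 + a_1 x + a_2 x^2, the coefficients solve the normal equations G · a = b where
  G_{ij} = <φ_i, φ_j> and b_i = <f, φ_i>, with φ_0 = 1, φ_1 = x, φ_2 = x^2.
G =
  [2, 0, 2/3]
  [0, 2/3, 0]
  [2/3, 0, 2/5],
b = (10/3, 8/15, 14/15).
Solving gives a_0 = 2, a_1 = 4/5, a_2 = -1, so
  g(x) = -x^2 + 4*x/5 + 2.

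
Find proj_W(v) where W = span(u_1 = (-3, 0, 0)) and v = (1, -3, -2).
proj_W(v) = (1, 0, 0)

Set up U = [u_1 | ... | u_1] ∈ R^(3×1). The projector onto W = col(U) is P = U (U^T U)^(-1) U^T.
Compute U^T U =
  [9],
and U^T v = (-3).
Solve U^T U · c = U^T v for the coefficients: c = (-1/3). The projection is proj_W(v) = U c.
Check: (v - proj_W(v)) · u_1 = 0  (should be 0).
Result: proj_W(v) = (1, 0, 0).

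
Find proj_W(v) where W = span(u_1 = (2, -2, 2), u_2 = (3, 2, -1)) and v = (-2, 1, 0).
proj_W(v) = (-13/7, 3/7, -5/7)

Set up U = [u_1 | ... | u_2] ∈ R^(3×2). The projector onto W = col(U) is P = U (U^T U)^(-1) U^T.
Compute U^T U =
  [12, 0]
  [0, 14],
and U^T v = (-6, -4).
Solve U^T U · c = U^T v for the coefficients: c = (-1/2, -2/7). The projection is proj_W(v) = U c.
Check: (v - proj_W(v)) · u_1 = 0  (should be 0).
Check: (v - proj_W(v)) · u_2 = 0  (should be 0).
Result: proj_W(v) = (-13/7, 3/7, -5/7).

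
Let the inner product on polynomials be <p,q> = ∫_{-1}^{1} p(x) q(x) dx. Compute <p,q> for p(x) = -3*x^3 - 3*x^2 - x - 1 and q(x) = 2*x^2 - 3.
<p,q> = 124/15

Expand the product: p(x)·q(x) = -6*x^5 - 6*x^4 + 7*x^3 + 7*x^2 + 3*x + 3.
∫_{-1}^{1} of each monomial x^k gives [2/(k+1) if k even, 0 if k odd]. Integrating term-by-term (or equivalently evaluating the antiderivative F(x) = -x^6 - 6*x^5/5 + 7*x^4/4 + 7*x^3/3 + 3*x^2/2 + 3*x at the endpoints):
  F(1) − F(−1) = 383/60 − (-113/60) = 124/15.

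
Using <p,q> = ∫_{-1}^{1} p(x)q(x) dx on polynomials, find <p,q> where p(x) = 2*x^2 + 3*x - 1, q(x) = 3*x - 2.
<p,q> = 22/3

Expand the product: p(x)·q(x) = 6*x^3 + 5*x^2 - 9*x + 2.
∫_{-1}^{1} of each monomial x^k gives [2/(k+1) if k even, 0 if k odd]. Integrating term-by-term (or equivalently evaluating the antiderivative F(x) = 3*x^4/2 + 5*x^3/3 - 9*x^2/2 + 2*x at the endpoints):
  F(1) − F(−1) = 2/3 − (-20/3) = 22/3.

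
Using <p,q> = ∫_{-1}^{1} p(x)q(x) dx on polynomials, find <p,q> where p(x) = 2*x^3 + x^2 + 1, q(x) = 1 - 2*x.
<p,q> = 16/15

Expand the product: p(x)·q(x) = -4*x^4 + x^2 - 2*x + 1.
∫_{-1}^{1} of each monomial x^k gives [2/(k+1) if k even, 0 if k odd]. Integrating term-by-term (or equivalently evaluating the antiderivative F(x) = -4*x^5/5 + x^3/3 - x^2 + x at the endpoints):
  F(1) − F(−1) = -7/15 − (-23/15) = 16/15.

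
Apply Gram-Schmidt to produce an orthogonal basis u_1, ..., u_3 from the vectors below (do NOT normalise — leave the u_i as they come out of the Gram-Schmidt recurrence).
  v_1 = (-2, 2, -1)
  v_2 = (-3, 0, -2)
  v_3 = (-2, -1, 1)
Orthogonal basis:
  u_1 = (-2, 2, -1)
  u_2 = (-11/9, -16/9, -10/9)
  u_3 = (-60/53, -15/53, 90/53)

Apply the Gram-Schmidt recurrence
  u_1 = v_1
  u_i = v_i − Σ_{j<i} ((v_i · u_j) / (u_j · u_j)) · u_j.

Step by step this gives:
  u_1 = (-2, 2, -1)
  u_2 = (-11/9, -16/9, -10/9)
  u_3 = (-60/53, -15/53, 90/53)

Orthogonality check:
  u_2 · u_1 = 0 (should be 0)
  u_3 · u_1 = 0 (should be 0)
  u_3 · u_2 = 0 (should be 0)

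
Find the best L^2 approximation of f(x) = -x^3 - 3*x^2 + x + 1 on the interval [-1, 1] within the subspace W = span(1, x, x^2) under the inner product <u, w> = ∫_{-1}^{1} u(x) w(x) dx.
g(x) = -3*x^2 + 2*x/5 + 1

The best approximation g ∈ W is the orthogonal projection of f onto W. Writing g = a_0 + a_1 x + a_2 x^2, the coefficients solve the normal equations G · a = b where
  G_{ij} = <φ_i, φ_j> and b_i = <f, φ_i>, with φ_0 = 1, φ_1 = x, φ_2 = x^2.
G =
  [2, 0, 2/3]
  [0, 2/3, 0]
  [2/3, 0, 2/5],
b = (0, 4/15, -8/15).
Solving gives a_0 = 1, a_1 = 2/5, a_2 = -3, so
  g(x) = -3*x^2 + 2*x/5 + 1.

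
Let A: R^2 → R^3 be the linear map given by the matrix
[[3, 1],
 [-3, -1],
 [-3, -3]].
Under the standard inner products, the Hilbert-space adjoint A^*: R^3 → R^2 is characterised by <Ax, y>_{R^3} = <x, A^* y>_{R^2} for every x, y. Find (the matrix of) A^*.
A^* = A^T =
[[3, -3, -3],
 [1, -1, -3]]

For real matrices with standard dot products, the defining identity <Ax, y> = <x, A^* y> gives (Ax)^T y = x^T (A^*) y, i.e. x^T A^T y = x^T (A^*) y. Since this holds for all x, y, we must have A^* = A^T. Therefore
A^* =
[[3, -3, -3],
 [1, -1, -3]].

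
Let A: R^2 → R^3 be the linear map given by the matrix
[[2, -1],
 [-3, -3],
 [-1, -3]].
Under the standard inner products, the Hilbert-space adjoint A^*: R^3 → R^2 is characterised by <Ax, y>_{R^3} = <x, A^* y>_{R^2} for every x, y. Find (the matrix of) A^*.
A^* = A^T =
[[2, -3, -1],
 [-1, -3, -3]]

For real matrices with standard dot products, the defining identity <Ax, y> = <x, A^* y> gives (Ax)^T y = x^T (A^*) y, i.e. x^T A^T y = x^T (A^*) y. Since this holds for all x, y, we must have A^* = A^T. Therefore
A^* =
[[2, -3, -1],
 [-1, -3, -3]].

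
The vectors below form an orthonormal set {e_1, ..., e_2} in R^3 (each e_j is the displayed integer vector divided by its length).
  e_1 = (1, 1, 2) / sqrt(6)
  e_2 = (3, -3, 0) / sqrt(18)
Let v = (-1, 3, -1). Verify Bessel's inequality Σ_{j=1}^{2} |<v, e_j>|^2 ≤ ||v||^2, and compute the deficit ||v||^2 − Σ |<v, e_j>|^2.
Σ |<v, e_j>|^2 = 8; ||v||^2 = 11; deficit = 3

Write each e_j = u_j / sqrt(<u_j, u_j>) where u_j is the displayed integer vector. Then <v, e_j> = <v, u_j> / sqrt(<u_j, u_j>), so |<v, e_j>|^2 = <v, u_j>^2 / <u_j, u_j>.
Coefficients: <v, e_1> = 0/sqrt(6), <v, e_2> = -12/sqrt(18).
Square and sum: Σ |<v, e_j>|^2 = 8.
Compute ||v||^2 = v·v = 11.
Deficit = 11 − 8 = 3 ≥ 0, confirming Bessel's inequality. (The deficit equals ||v − Σ <v,e_j> e_j||^2, the squared distance from v to span{e_j}.)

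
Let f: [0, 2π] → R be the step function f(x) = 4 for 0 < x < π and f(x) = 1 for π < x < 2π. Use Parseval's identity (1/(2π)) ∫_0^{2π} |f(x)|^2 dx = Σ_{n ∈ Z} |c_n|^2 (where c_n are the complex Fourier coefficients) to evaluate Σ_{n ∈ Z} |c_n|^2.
Σ |c_n|^2 = 17/2

Parseval equates the L^2 energy of f (normalised by 1/(2π)) with the ℓ^2 sum of its Fourier coefficients: (1/(2π)) ∫_0^{2π} |f|^2 = Σ |c_n|^2.
Compute the left side: (1/(2π)) [∫_0^π 4^2 dx + ∫_π^{2π} 1^2 dx] = (1/(2π)) · (16π + 1π) = (16 + 1)/2 = 17/2.
So Σ_{n ∈ Z} |c_n|^2 = 17/2.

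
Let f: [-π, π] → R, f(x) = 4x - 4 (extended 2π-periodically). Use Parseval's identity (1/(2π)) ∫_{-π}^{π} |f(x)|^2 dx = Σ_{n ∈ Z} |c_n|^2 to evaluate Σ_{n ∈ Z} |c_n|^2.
Σ |c_n|^2 = 16π^2/3 + 16

Expand and integrate term by term over [-π, π]:
  ∫ (4x)^2 dx = 16·(2π^3/3); ∫ 2·4·(-4)·x dx = 0 (odd integrand); ∫ (-4)^2 dx = 16·2π.
So (1/(2π)) ∫_{-π}^{π} (4x - 4)^2 dx = 16π^2/3 + 16 = 16π^2/3 + 16.
Parseval ⇒ Σ |c_n|^2 = 16π^2/3 + 16.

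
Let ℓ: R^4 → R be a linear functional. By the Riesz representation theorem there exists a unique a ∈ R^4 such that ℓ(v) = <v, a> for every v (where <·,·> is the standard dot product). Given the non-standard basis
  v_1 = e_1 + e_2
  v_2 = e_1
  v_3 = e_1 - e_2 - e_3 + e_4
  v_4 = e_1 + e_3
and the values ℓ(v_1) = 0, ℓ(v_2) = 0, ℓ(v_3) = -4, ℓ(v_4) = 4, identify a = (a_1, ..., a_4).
a = (0, 0, 4, 0)

Write a = (a_1, ..., a_4) in the standard basis. For each basis vector v_i, ℓ(v_i) = <v_i, a> is a linear equation in the a_j's. Collect the n equations into a matrix system V a = ℓ, where row i of V is v_i (expressed in the standard basis). Since V is invertible (lower-triangular with 1s on the diagonal, up to permutation), solve by back-substitution:
  V =
[[1, 1, 0, 0],
 [1, 0, 0, 0],
 [1, -1, -1, 1],
 [1, 0, 1, 0]]
  V a = (0, 0, -4, 4)
Solving gives a = (0, 0, 4, 0).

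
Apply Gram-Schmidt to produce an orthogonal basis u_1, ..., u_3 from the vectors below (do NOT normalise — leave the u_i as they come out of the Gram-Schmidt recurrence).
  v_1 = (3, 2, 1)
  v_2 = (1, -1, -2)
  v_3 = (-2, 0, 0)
Orthogonal basis:
  u_1 = (3, 2, 1)
  u_2 = (17/14, -6/7, -27/14)
  u_3 = (-18/83, 42/83, -30/83)

Apply the Gram-Schmidt recurrence
  u_1 = v_1
  u_i = v_i − Σ_{j<i} ((v_i · u_j) / (u_j · u_j)) · u_j.

Step by step this gives:
  u_1 = (3, 2, 1)
  u_2 = (17/14, -6/7, -27/14)
  u_3 = (-18/83, 42/83, -30/83)

Orthogonality check:
  u_2 · u_1 = 0 (should be 0)
  u_3 · u_1 = 0 (should be 0)
  u_3 · u_2 = 0 (should be 0)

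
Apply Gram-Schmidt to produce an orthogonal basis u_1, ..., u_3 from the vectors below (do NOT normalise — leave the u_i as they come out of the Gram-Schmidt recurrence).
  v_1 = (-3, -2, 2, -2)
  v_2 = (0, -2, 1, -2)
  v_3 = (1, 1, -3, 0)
Orthogonal basis:
  u_1 = (-3, -2, 2, -2)
  u_2 = (10/7, -22/21, 1/21, -22/21)
  u_3 = (-58/89, 1/89, -174/89, -88/89)

Apply the Gram-Schmidt recurrence
  u_1 = v_1
  u_i = v_i − Σ_{j<i} ((v_i · u_j) / (u_j · u_j)) · u_j.

Step by step this gives:
  u_1 = (-3, -2, 2, -2)
  u_2 = (10/7, -22/21, 1/21, -22/21)
  u_3 = (-58/89, 1/89, -174/89, -88/89)

Orthogonality check:
  u_2 · u_1 = 0 (should be 0)
  u_3 · u_1 = 0 (should be 0)
  u_3 · u_2 = 0 (should be 0)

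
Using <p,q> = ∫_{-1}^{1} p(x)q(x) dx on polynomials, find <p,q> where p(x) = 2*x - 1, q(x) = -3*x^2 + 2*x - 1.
<p,q> = 20/3

Expand the product: p(x)·q(x) = -6*x^3 + 7*x^2 - 4*x + 1.
∫_{-1}^{1} of each monomial x^k gives [2/(k+1) if k even, 0 if k odd]. Integrating term-by-term (or equivalently evaluating the antiderivative F(x) = -3*x^4/2 + 7*x^3/3 - 2*x^2 + x at the endpoints):
  F(1) − F(−1) = -1/6 − (-41/6) = 20/3.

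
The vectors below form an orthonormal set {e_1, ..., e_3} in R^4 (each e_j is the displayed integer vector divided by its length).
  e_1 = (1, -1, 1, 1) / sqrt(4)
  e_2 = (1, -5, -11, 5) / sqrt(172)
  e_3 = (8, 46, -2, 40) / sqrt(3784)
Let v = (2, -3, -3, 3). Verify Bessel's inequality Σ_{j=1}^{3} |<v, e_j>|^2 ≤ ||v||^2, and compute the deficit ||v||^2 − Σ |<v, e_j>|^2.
Σ |<v, e_j>|^2 = 339/11; ||v||^2 = 31; deficit = 2/11

Write each e_j = u_j / sqrt(<u_j, u_j>) where u_j is the displayed integer vector. Then <v, e_j> = <v, u_j> / sqrt(<u_j, u_j>), so |<v, e_j>|^2 = <v, u_j>^2 / <u_j, u_j>.
Coefficients: <v, e_1> = 5/sqrt(4), <v, e_2> = 65/sqrt(172), <v, e_3> = 4/sqrt(3784).
Square and sum: Σ |<v, e_j>|^2 = 339/11.
Compute ||v||^2 = v·v = 31.
Deficit = 31 − 339/11 = 2/11 ≥ 0, confirming Bessel's inequality. (The deficit equals ||v − Σ <v,e_j> e_j||^2, the squared distance from v to span{e_j}.)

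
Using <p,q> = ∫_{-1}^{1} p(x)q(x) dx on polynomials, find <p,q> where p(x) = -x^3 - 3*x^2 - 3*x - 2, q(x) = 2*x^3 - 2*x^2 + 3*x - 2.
<p,q> = 724/105

Expand the product: p(x)·q(x) = -2*x^6 - 4*x^5 - 3*x^4 - 5*x^3 + x^2 + 4.
∫_{-1}^{1} of each monomial x^k gives [2/(k+1) if k even, 0 if k odd]. Integrating term-by-term (or equivalently evaluating the antiderivative F(x) = -2*x^7/7 - 2*x^6/3 - 3*x^5/5 - 5*x^4/4 + x^3/3 + 4*x at the endpoints):
  F(1) − F(−1) = 643/420 − (-751/140) = 724/105.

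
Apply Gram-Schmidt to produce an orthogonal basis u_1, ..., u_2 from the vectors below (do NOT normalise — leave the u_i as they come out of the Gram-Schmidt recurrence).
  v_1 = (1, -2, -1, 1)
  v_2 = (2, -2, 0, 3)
Orthogonal basis:
  u_1 = (1, -2, -1, 1)
  u_2 = (5/7, 4/7, 9/7, 12/7)

Apply the Gram-Schmidt recurrence
  u_1 = v_1
  u_i = v_i − Σ_{j<i} ((v_i · u_j) / (u_j · u_j)) · u_j.

Step by step this gives:
  u_1 = (1, -2, -1, 1)
  u_2 = (5/7, 4/7, 9/7, 12/7)

Orthogonality check:
  u_2 · u_1 = 0 (should be 0)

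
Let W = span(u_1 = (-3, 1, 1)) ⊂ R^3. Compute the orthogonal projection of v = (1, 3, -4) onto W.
proj_W(v) = (12/11, -4/11, -4/11)

Set up U = [u_1 | ... | u_1] ∈ R^(3×1). The projector onto W = col(U) is P = U (U^T U)^(-1) U^T.
Compute U^T U =
  [11],
and U^T v = (-4).
Solve U^T U · c = U^T v for the coefficients: c = (-4/11). The projection is proj_W(v) = U c.
Check: (v - proj_W(v)) · u_1 = 0  (should be 0).
Result: proj_W(v) = (12/11, -4/11, -4/11).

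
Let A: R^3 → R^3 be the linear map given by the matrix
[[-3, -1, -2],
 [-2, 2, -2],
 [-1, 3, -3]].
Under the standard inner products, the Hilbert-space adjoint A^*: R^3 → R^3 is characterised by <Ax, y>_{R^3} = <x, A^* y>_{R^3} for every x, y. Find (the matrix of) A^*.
A^* = A^T =
[[-3, -2, -1],
 [-1, 2, 3],
 [-2, -2, -3]]

For real matrices with standard dot products, the defining identity <Ax, y> = <x, A^* y> gives (Ax)^T y = x^T (A^*) y, i.e. x^T A^T y = x^T (A^*) y. Since this holds for all x, y, we must have A^* = A^T. Therefore
A^* =
[[-3, -2, -1],
 [-1, 2, 3],
 [-2, -2, -3]].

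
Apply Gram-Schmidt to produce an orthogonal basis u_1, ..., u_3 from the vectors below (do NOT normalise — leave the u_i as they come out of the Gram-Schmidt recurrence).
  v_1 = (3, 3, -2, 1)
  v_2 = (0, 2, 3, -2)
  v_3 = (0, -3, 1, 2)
Orthogonal basis:
  u_1 = (3, 3, -2, 1)
  u_2 = (6/23, 52/23, 65/23, -44/23)
  u_3 = (167/129, -302/387, 590/387, 583/387)

Apply the Gram-Schmidt recurrence
  u_1 = v_1
  u_i = v_i − Σ_{j<i} ((v_i · u_j) / (u_j · u_j)) · u_j.

Step by step this gives:
  u_1 = (3, 3, -2, 1)
  u_2 = (6/23, 52/23, 65/23, -44/23)
  u_3 = (167/129, -302/387, 590/387, 583/387)

Orthogonality check:
  u_2 · u_1 = 0 (should be 0)
  u_3 · u_1 = 0 (should be 0)
  u_3 · u_2 = 0 (should be 0)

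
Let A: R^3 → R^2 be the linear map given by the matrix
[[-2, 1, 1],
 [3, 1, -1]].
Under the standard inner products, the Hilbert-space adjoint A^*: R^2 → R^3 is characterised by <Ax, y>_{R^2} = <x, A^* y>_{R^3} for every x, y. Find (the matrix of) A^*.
A^* = A^T =
[[-2, 3],
 [1, 1],
 [1, -1]]

For real matrices with standard dot products, the defining identity <Ax, y> = <x, A^* y> gives (Ax)^T y = x^T (A^*) y, i.e. x^T A^T y = x^T (A^*) y. Since this holds for all x, y, we must have A^* = A^T. Therefore
A^* =
[[-2, 3],
 [1, 1],
 [1, -1]].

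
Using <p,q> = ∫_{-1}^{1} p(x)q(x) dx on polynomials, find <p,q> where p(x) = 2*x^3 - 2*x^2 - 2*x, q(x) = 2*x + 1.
<p,q> = -12/5

Expand the product: p(x)·q(x) = 4*x^4 - 2*x^3 - 6*x^2 - 2*x.
∫_{-1}^{1} of each monomial x^k gives [2/(k+1) if k even, 0 if k odd]. Integrating term-by-term (or equivalently evaluating the antiderivative F(x) = 4*x^5/5 - x^4/2 - 2*x^3 - x^2 at the endpoints):
  F(1) − F(−1) = -27/10 − (-3/10) = -12/5.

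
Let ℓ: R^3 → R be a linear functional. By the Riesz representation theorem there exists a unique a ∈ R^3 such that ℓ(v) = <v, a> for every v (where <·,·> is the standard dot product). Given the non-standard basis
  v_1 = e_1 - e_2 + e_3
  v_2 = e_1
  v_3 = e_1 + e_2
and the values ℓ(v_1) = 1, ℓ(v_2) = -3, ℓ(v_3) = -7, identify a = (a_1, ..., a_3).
a = (-3, -4, 0)

Write a = (a_1, ..., a_3) in the standard basis. For each basis vector v_i, ℓ(v_i) = <v_i, a> is a linear equation in the a_j's. Collect the n equations into a matrix system V a = ℓ, where row i of V is v_i (expressed in the standard basis). Since V is invertible (lower-triangular with 1s on the diagonal, up to permutation), solve by back-substitution:
  V =
[[1, -1, 1],
 [1, 0, 0],
 [1, 1, 0]]
  V a = (1, -3, -7)
Solving gives a = (-3, -4, 0).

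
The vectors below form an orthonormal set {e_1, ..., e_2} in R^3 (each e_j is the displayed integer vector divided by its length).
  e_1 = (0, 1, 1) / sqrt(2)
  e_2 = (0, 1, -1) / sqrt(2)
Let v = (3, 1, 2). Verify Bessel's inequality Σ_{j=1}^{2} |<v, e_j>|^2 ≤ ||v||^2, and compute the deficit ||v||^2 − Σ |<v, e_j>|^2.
Σ |<v, e_j>|^2 = 5; ||v||^2 = 14; deficit = 9

Write each e_j = u_j / sqrt(<u_j, u_j>) where u_j is the displayed integer vector. Then <v, e_j> = <v, u_j> / sqrt(<u_j, u_j>), so |<v, e_j>|^2 = <v, u_j>^2 / <u_j, u_j>.
Coefficients: <v, e_1> = 3/sqrt(2), <v, e_2> = -1/sqrt(2).
Square and sum: Σ |<v, e_j>|^2 = 5.
Compute ||v||^2 = v·v = 14.
Deficit = 14 − 5 = 9 ≥ 0, confirming Bessel's inequality. (The deficit equals ||v − Σ <v,e_j> e_j||^2, the squared distance from v to span{e_j}.)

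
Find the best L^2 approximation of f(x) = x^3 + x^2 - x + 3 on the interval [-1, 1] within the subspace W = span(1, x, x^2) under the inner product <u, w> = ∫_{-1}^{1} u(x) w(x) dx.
g(x) = x^2 - 2*x/5 + 3

The best approximation g ∈ W is the orthogonal projection of f onto W. Writing g = a_0 + a_1 x + a_2 x^2, the coefficients solve the normal equations G · a = b where
  G_{ij} = <φ_i, φ_j> and b_i = <f, φ_i>, with φ_0 = 1, φ_1 = x, φ_2 = x^2.
G =
  [2, 0, 2/3]
  [0, 2/3, 0]
  [2/3, 0, 2/5],
b = (20/3, -4/15, 12/5).
Solving gives a_0 = 3, a_1 = -2/5, a_2 = 1, so
  g(x) = x^2 - 2*x/5 + 3.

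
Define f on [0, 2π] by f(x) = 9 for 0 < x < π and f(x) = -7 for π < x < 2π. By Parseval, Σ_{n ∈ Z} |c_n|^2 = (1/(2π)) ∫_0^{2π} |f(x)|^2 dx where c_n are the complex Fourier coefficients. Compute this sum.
Σ |c_n|^2 = 65

Parseval equates the L^2 energy of f (normalised by 1/(2π)) with the ℓ^2 sum of its Fourier coefficients: (1/(2π)) ∫_0^{2π} |f|^2 = Σ |c_n|^2.
Compute the left side: (1/(2π)) [∫_0^π 9^2 dx + ∫_π^{2π} (-7)^2 dx] = (1/(2π)) · (81π + 49π) = (81 + 49)/2 = 65.
So Σ_{n ∈ Z} |c_n|^2 = 65.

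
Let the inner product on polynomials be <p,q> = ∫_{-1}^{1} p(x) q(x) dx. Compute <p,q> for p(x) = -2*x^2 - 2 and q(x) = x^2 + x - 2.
<p,q> = 128/15

Expand the product: p(x)·q(x) = -2*x^4 - 2*x^3 + 2*x^2 - 2*x + 4.
∫_{-1}^{1} of each monomial x^k gives [2/(k+1) if k even, 0 if k odd]. Integrating term-by-term (or equivalently evaluating the antiderivative F(x) = -2*x^5/5 - x^4/2 + 2*x^3/3 - x^2 + 4*x at the endpoints):
  F(1) − F(−1) = 83/30 − (-173/30) = 128/15.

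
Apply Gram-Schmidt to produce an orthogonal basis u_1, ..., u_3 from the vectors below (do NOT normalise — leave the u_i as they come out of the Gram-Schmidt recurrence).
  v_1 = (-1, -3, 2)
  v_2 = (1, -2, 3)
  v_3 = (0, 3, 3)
Orthogonal basis:
  u_1 = (-1, -3, 2)
  u_2 = (25/14, 5/14, 10/7)
  u_3 = (-2, 2, 2)

Apply the Gram-Schmidt recurrence
  u_1 = v_1
  u_i = v_i − Σ_{j<i} ((v_i · u_j) / (u_j · u_j)) · u_j.

Step by step this gives:
  u_1 = (-1, -3, 2)
  u_2 = (25/14, 5/14, 10/7)
  u_3 = (-2, 2, 2)

Orthogonality check:
  u_2 · u_1 = 0 (should be 0)
  u_3 · u_1 = 0 (should be 0)
  u_3 · u_2 = 0 (should be 0)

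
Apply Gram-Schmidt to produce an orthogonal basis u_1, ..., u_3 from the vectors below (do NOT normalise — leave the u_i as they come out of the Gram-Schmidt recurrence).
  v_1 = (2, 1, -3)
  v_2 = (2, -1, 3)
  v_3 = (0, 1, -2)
Orthogonal basis:
  u_1 = (2, 1, -3)
  u_2 = (20/7, -4/7, 12/7)
  u_3 = (0, 3/10, 1/10)

Apply the Gram-Schmidt recurrence
  u_1 = v_1
  u_i = v_i − Σ_{j<i} ((v_i · u_j) / (u_j · u_j)) · u_j.

Step by step this gives:
  u_1 = (2, 1, -3)
  u_2 = (20/7, -4/7, 12/7)
  u_3 = (0, 3/10, 1/10)

Orthogonality check:
  u_2 · u_1 = 0 (should be 0)
  u_3 · u_1 = 0 (should be 0)
  u_3 · u_2 = 0 (should be 0)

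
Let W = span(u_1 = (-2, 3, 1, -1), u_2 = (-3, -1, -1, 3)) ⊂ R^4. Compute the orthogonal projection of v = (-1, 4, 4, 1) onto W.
proj_W(v) = (-49/23, 79/23, 27/23, -29/23)

Set up U = [u_1 | ... | u_2] ∈ R^(4×2). The projector onto W = col(U) is P = U (U^T U)^(-1) U^T.
Compute U^T U =
  [15, -1]
  [-1, 20],
and U^T v = (17, -2).
Solve U^T U · c = U^T v for the coefficients: c = (26/23, -1/23). The projection is proj_W(v) = U c.
Check: (v - proj_W(v)) · u_1 = 0  (should be 0).
Check: (v - proj_W(v)) · u_2 = 0  (should be 0).
Result: proj_W(v) = (-49/23, 79/23, 27/23, -29/23).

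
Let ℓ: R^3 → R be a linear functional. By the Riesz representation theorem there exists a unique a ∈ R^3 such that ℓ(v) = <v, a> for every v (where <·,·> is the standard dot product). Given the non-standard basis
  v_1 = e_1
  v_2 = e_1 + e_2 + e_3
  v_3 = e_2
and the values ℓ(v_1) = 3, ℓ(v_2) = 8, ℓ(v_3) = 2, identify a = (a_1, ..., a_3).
a = (3, 2, 3)

Write a = (a_1, ..., a_3) in the standard basis. For each basis vector v_i, ℓ(v_i) = <v_i, a> is a linear equation in the a_j's. Collect the n equations into a matrix system V a = ℓ, where row i of V is v_i (expressed in the standard basis). Since V is invertible (lower-triangular with 1s on the diagonal, up to permutation), solve by back-substitution:
  V =
[[1, 0, 0],
 [1, 1, 1],
 [0, 1, 0]]
  V a = (3, 8, 2)
Solving gives a = (3, 2, 3).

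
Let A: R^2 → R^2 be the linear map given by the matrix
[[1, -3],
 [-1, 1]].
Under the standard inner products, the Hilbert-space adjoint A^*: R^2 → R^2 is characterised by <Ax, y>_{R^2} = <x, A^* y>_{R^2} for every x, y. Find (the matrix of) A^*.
A^* = A^T =
[[1, -1],
 [-3, 1]]

For real matrices with standard dot products, the defining identity <Ax, y> = <x, A^* y> gives (Ax)^T y = x^T (A^*) y, i.e. x^T A^T y = x^T (A^*) y. Since this holds for all x, y, we must have A^* = A^T. Therefore
A^* =
[[1, -1],
 [-3, 1]].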